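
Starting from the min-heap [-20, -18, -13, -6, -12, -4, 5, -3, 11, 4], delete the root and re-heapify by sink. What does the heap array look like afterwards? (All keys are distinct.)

remove root -20; move last element 4 to root → [4, -18, -13, -6, -12, -4, 5, -3, 11]
4 vs smaller child -18 at index 1, swap → [-18, 4, -13, -6, -12, -4, 5, -3, 11]
4 vs smaller child -12 at index 4, swap → [-18, -12, -13, -6, 4, -4, 5, -3, 11]

[-18, -12, -13, -6, 4, -4, 5, -3, 11]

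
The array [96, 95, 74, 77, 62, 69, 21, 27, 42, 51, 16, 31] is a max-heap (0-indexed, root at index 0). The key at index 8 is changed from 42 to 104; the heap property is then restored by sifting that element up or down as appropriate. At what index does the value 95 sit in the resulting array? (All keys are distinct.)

set index 8 from 42 to 104 → [96, 95, 74, 77, 62, 69, 21, 27, 104, 51, 16, 31]
104 > parent 77 at index 3, swap → [96, 95, 74, 104, 62, 69, 21, 27, 77, 51, 16, 31]
104 > parent 95 at index 1, swap → [96, 104, 74, 95, 62, 69, 21, 27, 77, 51, 16, 31]
104 > parent 96 at index 0, swap → [104, 96, 74, 95, 62, 69, 21, 27, 77, 51, 16, 31]
resulting array: [104, 96, 74, 95, 62, 69, 21, 27, 77, 51, 16, 31]

3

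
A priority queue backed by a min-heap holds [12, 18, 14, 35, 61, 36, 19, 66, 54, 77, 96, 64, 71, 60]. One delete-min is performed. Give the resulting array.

remove root 12; move last element 60 to root → [60, 18, 14, 35, 61, 36, 19, 66, 54, 77, 96, 64, 71]
60 vs smaller child 14 at index 2, swap → [14, 18, 60, 35, 61, 36, 19, 66, 54, 77, 96, 64, 71]
60 vs smaller child 19 at index 6, swap → [14, 18, 19, 35, 61, 36, 60, 66, 54, 77, 96, 64, 71]

[14, 18, 19, 35, 61, 36, 60, 66, 54, 77, 96, 64, 71]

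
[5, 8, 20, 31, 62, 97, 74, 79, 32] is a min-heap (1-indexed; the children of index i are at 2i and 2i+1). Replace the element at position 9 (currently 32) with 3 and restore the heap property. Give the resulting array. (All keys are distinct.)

set index 9 from 32 to 3 → [5, 8, 20, 31, 62, 97, 74, 79, 3]
3 < parent 31 at index 4, swap → [5, 8, 20, 3, 62, 97, 74, 79, 31]
3 < parent 8 at index 2, swap → [5, 3, 20, 8, 62, 97, 74, 79, 31]
3 < parent 5 at index 1, swap → [3, 5, 20, 8, 62, 97, 74, 79, 31]

[3, 5, 20, 8, 62, 97, 74, 79, 31]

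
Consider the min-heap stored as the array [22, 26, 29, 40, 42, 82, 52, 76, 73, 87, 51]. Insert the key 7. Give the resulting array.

[7, 26, 22, 40, 42, 29, 52, 76, 73, 87, 51, 82]

append 7 at index 11 → [22, 26, 29, 40, 42, 82, 52, 76, 73, 87, 51, 7]
7 < parent 82 at index 5, swap → [22, 26, 29, 40, 42, 7, 52, 76, 73, 87, 51, 82]
7 < parent 29 at index 2, swap → [22, 26, 7, 40, 42, 29, 52, 76, 73, 87, 51, 82]
7 < parent 22 at index 0, swap → [7, 26, 22, 40, 42, 29, 52, 76, 73, 87, 51, 82]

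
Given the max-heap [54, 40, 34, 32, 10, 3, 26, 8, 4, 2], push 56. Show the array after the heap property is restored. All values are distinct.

[56, 54, 34, 32, 40, 3, 26, 8, 4, 2, 10]

append 56 at index 10 → [54, 40, 34, 32, 10, 3, 26, 8, 4, 2, 56]
56 > parent 10 at index 4, swap → [54, 40, 34, 32, 56, 3, 26, 8, 4, 2, 10]
56 > parent 40 at index 1, swap → [54, 56, 34, 32, 40, 3, 26, 8, 4, 2, 10]
56 > parent 54 at index 0, swap → [56, 54, 34, 32, 40, 3, 26, 8, 4, 2, 10]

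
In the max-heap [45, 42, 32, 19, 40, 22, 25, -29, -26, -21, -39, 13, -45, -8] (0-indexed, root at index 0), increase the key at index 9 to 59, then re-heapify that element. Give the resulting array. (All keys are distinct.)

[59, 45, 32, 19, 42, 22, 25, -29, -26, 40, -39, 13, -45, -8]

set index 9 from -21 to 59 → [45, 42, 32, 19, 40, 22, 25, -29, -26, 59, -39, 13, -45, -8]
59 > parent 40 at index 4, swap → [45, 42, 32, 19, 59, 22, 25, -29, -26, 40, -39, 13, -45, -8]
59 > parent 42 at index 1, swap → [45, 59, 32, 19, 42, 22, 25, -29, -26, 40, -39, 13, -45, -8]
59 > parent 45 at index 0, swap → [59, 45, 32, 19, 42, 22, 25, -29, -26, 40, -39, 13, -45, -8]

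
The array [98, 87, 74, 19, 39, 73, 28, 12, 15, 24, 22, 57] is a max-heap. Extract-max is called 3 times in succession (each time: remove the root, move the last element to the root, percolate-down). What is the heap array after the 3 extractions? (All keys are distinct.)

[73, 57, 28, 19, 39, 22, 24, 12, 15]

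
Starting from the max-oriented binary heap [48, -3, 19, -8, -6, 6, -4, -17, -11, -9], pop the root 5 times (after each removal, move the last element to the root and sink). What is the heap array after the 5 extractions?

[-6, -8, -9, -11, -17]

extract-max #1 returns 48:
  remove root 48; move last element -9 to root → [-9, -3, 19, -8, -6, 6, -4, -17, -11]
  -9 vs larger child 19 at index 2, swap → [19, -3, -9, -8, -6, 6, -4, -17, -11]
  -9 vs larger child 6 at index 5, swap → [19, -3, 6, -8, -6, -9, -4, -17, -11]
extract-max #2 returns 19:
  remove root 19; move last element -11 to root → [-11, -3, 6, -8, -6, -9, -4, -17]
  -11 vs larger child 6 at index 2, swap → [6, -3, -11, -8, -6, -9, -4, -17]
  -11 vs larger child -4 at index 6, swap → [6, -3, -4, -8, -6, -9, -11, -17]
extract-max #3 returns 6:
  remove root 6; move last element -17 to root → [-17, -3, -4, -8, -6, -9, -11]
  -17 vs larger child -3 at index 1, swap → [-3, -17, -4, -8, -6, -9, -11]
  -17 vs larger child -6 at index 4, swap → [-3, -6, -4, -8, -17, -9, -11]
extract-max #4 returns -3:
  remove root -3; move last element -11 to root → [-11, -6, -4, -8, -17, -9]
  -11 vs larger child -4 at index 2, swap → [-4, -6, -11, -8, -17, -9]
  -11 vs only child -9 at index 5, swap → [-4, -6, -9, -8, -17, -11]
extract-max #5 returns -4:
  remove root -4; move last element -11 to root → [-11, -6, -9, -8, -17]
  -11 vs larger child -6 at index 1, swap → [-6, -11, -9, -8, -17]
  -11 vs larger child -8 at index 3, swap → [-6, -8, -9, -11, -17]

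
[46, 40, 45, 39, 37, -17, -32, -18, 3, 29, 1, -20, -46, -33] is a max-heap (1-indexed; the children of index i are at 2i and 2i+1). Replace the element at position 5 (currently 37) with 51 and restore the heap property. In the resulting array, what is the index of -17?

set index 5 from 37 to 51 → [46, 40, 45, 39, 51, -17, -32, -18, 3, 29, 1, -20, -46, -33]
51 > parent 40 at index 2, swap → [46, 51, 45, 39, 40, -17, -32, -18, 3, 29, 1, -20, -46, -33]
51 > parent 46 at index 1, swap → [51, 46, 45, 39, 40, -17, -32, -18, 3, 29, 1, -20, -46, -33]
resulting array: [51, 46, 45, 39, 40, -17, -32, -18, 3, 29, 1, -20, -46, -33]

6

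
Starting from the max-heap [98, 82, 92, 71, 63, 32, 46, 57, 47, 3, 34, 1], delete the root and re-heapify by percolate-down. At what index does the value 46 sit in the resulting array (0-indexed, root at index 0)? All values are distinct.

2

remove root 98; move last element 1 to root → [1, 82, 92, 71, 63, 32, 46, 57, 47, 3, 34]
1 vs larger child 92 at index 2, swap → [92, 82, 1, 71, 63, 32, 46, 57, 47, 3, 34]
1 vs larger child 46 at index 6, swap → [92, 82, 46, 71, 63, 32, 1, 57, 47, 3, 34]
resulting array: [92, 82, 46, 71, 63, 32, 1, 57, 47, 3, 34]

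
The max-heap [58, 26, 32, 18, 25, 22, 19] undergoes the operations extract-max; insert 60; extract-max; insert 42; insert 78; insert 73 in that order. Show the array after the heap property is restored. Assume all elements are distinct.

[78, 73, 32, 42, 25, 19, 22, 18, 26]

extract-max → returns 58:
  remove root 58; move last element 19 to root → [19, 26, 32, 18, 25, 22]
  19 vs larger child 32 at index 2, swap → [32, 26, 19, 18, 25, 22]
  19 vs only child 22 at index 5, swap → [32, 26, 22, 18, 25, 19]
insert 60:
  append 60 at index 6 → [32, 26, 22, 18, 25, 19, 60]
  60 > parent 22 at index 2, swap → [32, 26, 60, 18, 25, 19, 22]
  60 > parent 32 at index 0, swap → [60, 26, 32, 18, 25, 19, 22]
extract-max → returns 60:
  remove root 60; move last element 22 to root → [22, 26, 32, 18, 25, 19]
  22 vs larger child 32 at index 2, swap → [32, 26, 22, 18, 25, 19]
insert 42:
  append 42 at index 6 → [32, 26, 22, 18, 25, 19, 42]
  42 > parent 22 at index 2, swap → [32, 26, 42, 18, 25, 19, 22]
  42 > parent 32 at index 0, swap → [42, 26, 32, 18, 25, 19, 22]
insert 78:
  append 78 at index 7 → [42, 26, 32, 18, 25, 19, 22, 78]
  78 > parent 18 at index 3, swap → [42, 26, 32, 78, 25, 19, 22, 18]
  78 > parent 26 at index 1, swap → [42, 78, 32, 26, 25, 19, 22, 18]
  78 > parent 42 at index 0, swap → [78, 42, 32, 26, 25, 19, 22, 18]
insert 73:
  append 73 at index 8 → [78, 42, 32, 26, 25, 19, 22, 18, 73]
  73 > parent 26 at index 3, swap → [78, 42, 32, 73, 25, 19, 22, 18, 26]
  73 > parent 42 at index 1, swap → [78, 73, 32, 42, 25, 19, 22, 18, 26]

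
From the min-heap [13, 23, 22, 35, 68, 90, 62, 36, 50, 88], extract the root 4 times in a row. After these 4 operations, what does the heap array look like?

extract-min #1 returns 13:
  remove root 13; move last element 88 to root → [88, 23, 22, 35, 68, 90, 62, 36, 50]
  88 vs smaller child 22 at index 2, swap → [22, 23, 88, 35, 68, 90, 62, 36, 50]
  88 vs smaller child 62 at index 6, swap → [22, 23, 62, 35, 68, 90, 88, 36, 50]
extract-min #2 returns 22:
  remove root 22; move last element 50 to root → [50, 23, 62, 35, 68, 90, 88, 36]
  50 vs smaller child 23 at index 1, swap → [23, 50, 62, 35, 68, 90, 88, 36]
  50 vs smaller child 35 at index 3, swap → [23, 35, 62, 50, 68, 90, 88, 36]
  50 vs only child 36 at index 7, swap → [23, 35, 62, 36, 68, 90, 88, 50]
extract-min #3 returns 23:
  remove root 23; move last element 50 to root → [50, 35, 62, 36, 68, 90, 88]
  50 vs smaller child 35 at index 1, swap → [35, 50, 62, 36, 68, 90, 88]
  50 vs smaller child 36 at index 3, swap → [35, 36, 62, 50, 68, 90, 88]
extract-min #4 returns 35:
  remove root 35; move last element 88 to root → [88, 36, 62, 50, 68, 90]
  88 vs smaller child 36 at index 1, swap → [36, 88, 62, 50, 68, 90]
  88 vs smaller child 50 at index 3, swap → [36, 50, 62, 88, 68, 90]

[36, 50, 62, 88, 68, 90]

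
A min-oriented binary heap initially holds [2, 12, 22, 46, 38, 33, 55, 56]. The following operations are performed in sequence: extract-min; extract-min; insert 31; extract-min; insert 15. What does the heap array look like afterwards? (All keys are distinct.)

[15, 38, 31, 46, 56, 55, 33]

extract-min → returns 2:
  remove root 2; move last element 56 to root → [56, 12, 22, 46, 38, 33, 55]
  56 vs smaller child 12 at index 1, swap → [12, 56, 22, 46, 38, 33, 55]
  56 vs smaller child 38 at index 4, swap → [12, 38, 22, 46, 56, 33, 55]
extract-min → returns 12:
  remove root 12; move last element 55 to root → [55, 38, 22, 46, 56, 33]
  55 vs smaller child 22 at index 2, swap → [22, 38, 55, 46, 56, 33]
  55 vs only child 33 at index 5, swap → [22, 38, 33, 46, 56, 55]
insert 31:
  append 31 at index 6 → [22, 38, 33, 46, 56, 55, 31]
  31 < parent 33 at index 2, swap → [22, 38, 31, 46, 56, 55, 33]
extract-min → returns 22:
  remove root 22; move last element 33 to root → [33, 38, 31, 46, 56, 55]
  33 vs smaller child 31 at index 2, swap → [31, 38, 33, 46, 56, 55]
insert 15:
  append 15 at index 6 → [31, 38, 33, 46, 56, 55, 15]
  15 < parent 33 at index 2, swap → [31, 38, 15, 46, 56, 55, 33]
  15 < parent 31 at index 0, swap → [15, 38, 31, 46, 56, 55, 33]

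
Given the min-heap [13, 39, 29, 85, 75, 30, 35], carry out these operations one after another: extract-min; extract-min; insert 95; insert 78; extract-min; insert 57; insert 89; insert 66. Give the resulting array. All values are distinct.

[35, 39, 57, 66, 75, 95, 78, 89, 85]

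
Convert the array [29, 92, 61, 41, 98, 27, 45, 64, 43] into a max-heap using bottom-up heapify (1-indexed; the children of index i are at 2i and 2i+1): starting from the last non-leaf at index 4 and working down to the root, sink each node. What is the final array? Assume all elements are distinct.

[98, 92, 61, 64, 29, 27, 45, 41, 43]

sift down from index 4:
  41 vs larger child 64 at index 8, swap → [29, 92, 61, 64, 98, 27, 45, 41, 43]
sift down from index 3: already satisfies heap property
sift down from index 2:
  92 vs larger child 98 at index 5, swap → [29, 98, 61, 64, 92, 27, 45, 41, 43]
sift down from index 1:
  29 vs larger child 98 at index 2, swap → [98, 29, 61, 64, 92, 27, 45, 41, 43]
  29 vs larger child 92 at index 5, swap → [98, 92, 61, 64, 29, 27, 45, 41, 43]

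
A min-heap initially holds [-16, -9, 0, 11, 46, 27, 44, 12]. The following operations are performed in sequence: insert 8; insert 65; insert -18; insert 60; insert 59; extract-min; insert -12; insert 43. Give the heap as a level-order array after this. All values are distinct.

[-16, -9, -12, 8, 46, 0, 43, 12, 11, 65, 59, 60, 27, 44]

insert 8:
  append 8 at index 8 → [-16, -9, 0, 11, 46, 27, 44, 12, 8]
  8 < parent 11 at index 3, swap → [-16, -9, 0, 8, 46, 27, 44, 12, 11]
insert 65:
  append 65 at index 9 → [-16, -9, 0, 8, 46, 27, 44, 12, 11, 65] (no swap needed)
insert -18:
  append -18 at index 10 → [-16, -9, 0, 8, 46, 27, 44, 12, 11, 65, -18]
  -18 < parent 46 at index 4, swap → [-16, -9, 0, 8, -18, 27, 44, 12, 11, 65, 46]
  -18 < parent -9 at index 1, swap → [-16, -18, 0, 8, -9, 27, 44, 12, 11, 65, 46]
  -18 < parent -16 at index 0, swap → [-18, -16, 0, 8, -9, 27, 44, 12, 11, 65, 46]
insert 60:
  append 60 at index 11 → [-18, -16, 0, 8, -9, 27, 44, 12, 11, 65, 46, 60] (no swap needed)
insert 59:
  append 59 at index 12 → [-18, -16, 0, 8, -9, 27, 44, 12, 11, 65, 46, 60, 59] (no swap needed)
extract-min → returns -18:
  remove root -18; move last element 59 to root → [59, -16, 0, 8, -9, 27, 44, 12, 11, 65, 46, 60]
  59 vs smaller child -16 at index 1, swap → [-16, 59, 0, 8, -9, 27, 44, 12, 11, 65, 46, 60]
  59 vs smaller child -9 at index 4, swap → [-16, -9, 0, 8, 59, 27, 44, 12, 11, 65, 46, 60]
  59 vs smaller child 46 at index 10, swap → [-16, -9, 0, 8, 46, 27, 44, 12, 11, 65, 59, 60]
insert -12:
  append -12 at index 12 → [-16, -9, 0, 8, 46, 27, 44, 12, 11, 65, 59, 60, -12]
  -12 < parent 27 at index 5, swap → [-16, -9, 0, 8, 46, -12, 44, 12, 11, 65, 59, 60, 27]
  -12 < parent 0 at index 2, swap → [-16, -9, -12, 8, 46, 0, 44, 12, 11, 65, 59, 60, 27]
insert 43:
  append 43 at index 13 → [-16, -9, -12, 8, 46, 0, 44, 12, 11, 65, 59, 60, 27, 43]
  43 < parent 44 at index 6, swap → [-16, -9, -12, 8, 46, 0, 43, 12, 11, 65, 59, 60, 27, 44]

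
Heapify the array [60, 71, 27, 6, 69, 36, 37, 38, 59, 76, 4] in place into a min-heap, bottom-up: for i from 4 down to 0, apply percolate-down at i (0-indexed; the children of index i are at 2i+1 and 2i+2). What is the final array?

sift down from index 4:
  69 vs smaller child 4 at index 10, swap → [60, 71, 27, 6, 4, 36, 37, 38, 59, 76, 69]
sift down from index 3: already satisfies heap property
sift down from index 2: already satisfies heap property
sift down from index 1:
  71 vs smaller child 4 at index 4, swap → [60, 4, 27, 6, 71, 36, 37, 38, 59, 76, 69]
  71 vs smaller child 69 at index 10, swap → [60, 4, 27, 6, 69, 36, 37, 38, 59, 76, 71]
sift down from index 0:
  60 vs smaller child 4 at index 1, swap → [4, 60, 27, 6, 69, 36, 37, 38, 59, 76, 71]
  60 vs smaller child 6 at index 3, swap → [4, 6, 27, 60, 69, 36, 37, 38, 59, 76, 71]
  60 vs smaller child 38 at index 7, swap → [4, 6, 27, 38, 69, 36, 37, 60, 59, 76, 71]

[4, 6, 27, 38, 69, 36, 37, 60, 59, 76, 71]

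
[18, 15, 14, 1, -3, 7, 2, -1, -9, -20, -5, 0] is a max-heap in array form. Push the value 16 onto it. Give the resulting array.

append 16 at index 12 → [18, 15, 14, 1, -3, 7, 2, -1, -9, -20, -5, 0, 16]
16 > parent 7 at index 5, swap → [18, 15, 14, 1, -3, 16, 2, -1, -9, -20, -5, 0, 7]
16 > parent 14 at index 2, swap → [18, 15, 16, 1, -3, 14, 2, -1, -9, -20, -5, 0, 7]

[18, 15, 16, 1, -3, 14, 2, -1, -9, -20, -5, 0, 7]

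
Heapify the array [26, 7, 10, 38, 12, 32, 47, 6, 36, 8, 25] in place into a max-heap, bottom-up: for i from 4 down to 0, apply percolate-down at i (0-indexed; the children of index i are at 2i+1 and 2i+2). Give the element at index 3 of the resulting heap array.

sift down from index 4:
  12 vs larger child 25 at index 10, swap → [26, 7, 10, 38, 25, 32, 47, 6, 36, 8, 12]
sift down from index 3: already satisfies heap property
sift down from index 2:
  10 vs larger child 47 at index 6, swap → [26, 7, 47, 38, 25, 32, 10, 6, 36, 8, 12]
sift down from index 1:
  7 vs larger child 38 at index 3, swap → [26, 38, 47, 7, 25, 32, 10, 6, 36, 8, 12]
  7 vs larger child 36 at index 8, swap → [26, 38, 47, 36, 25, 32, 10, 6, 7, 8, 12]
sift down from index 0:
  26 vs larger child 47 at index 2, swap → [47, 38, 26, 36, 25, 32, 10, 6, 7, 8, 12]
  26 vs larger child 32 at index 5, swap → [47, 38, 32, 36, 25, 26, 10, 6, 7, 8, 12]
resulting array: [47, 38, 32, 36, 25, 26, 10, 6, 7, 8, 12]

36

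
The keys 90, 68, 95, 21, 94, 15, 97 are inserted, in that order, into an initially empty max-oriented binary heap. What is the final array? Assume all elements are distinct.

[97, 94, 95, 21, 68, 15, 90]

Insert 90:
  append 90 at index 0 → [90] (no swap needed)
Insert 68:
  append 68 at index 1 → [90, 68] (no swap needed)
Insert 95:
  append 95 at index 2 → [90, 68, 95]
  95 > parent 90 at index 0, swap → [95, 68, 90]
Insert 21:
  append 21 at index 3 → [95, 68, 90, 21] (no swap needed)
Insert 94:
  append 94 at index 4 → [95, 68, 90, 21, 94]
  94 > parent 68 at index 1, swap → [95, 94, 90, 21, 68]
Insert 15:
  append 15 at index 5 → [95, 94, 90, 21, 68, 15] (no swap needed)
Insert 97:
  append 97 at index 6 → [95, 94, 90, 21, 68, 15, 97]
  97 > parent 90 at index 2, swap → [95, 94, 97, 21, 68, 15, 90]
  97 > parent 95 at index 0, swap → [97, 94, 95, 21, 68, 15, 90]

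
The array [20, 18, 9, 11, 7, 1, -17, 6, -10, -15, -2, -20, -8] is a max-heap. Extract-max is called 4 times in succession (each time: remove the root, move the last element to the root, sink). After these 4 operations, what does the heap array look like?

extract-max #1 returns 20:
  remove root 20; move last element -8 to root → [-8, 18, 9, 11, 7, 1, -17, 6, -10, -15, -2, -20]
  -8 vs larger child 18 at index 1, swap → [18, -8, 9, 11, 7, 1, -17, 6, -10, -15, -2, -20]
  -8 vs larger child 11 at index 3, swap → [18, 11, 9, -8, 7, 1, -17, 6, -10, -15, -2, -20]
  -8 vs larger child 6 at index 7, swap → [18, 11, 9, 6, 7, 1, -17, -8, -10, -15, -2, -20]
extract-max #2 returns 18:
  remove root 18; move last element -20 to root → [-20, 11, 9, 6, 7, 1, -17, -8, -10, -15, -2]
  -20 vs larger child 11 at index 1, swap → [11, -20, 9, 6, 7, 1, -17, -8, -10, -15, -2]
  -20 vs larger child 7 at index 4, swap → [11, 7, 9, 6, -20, 1, -17, -8, -10, -15, -2]
  -20 vs larger child -2 at index 10, swap → [11, 7, 9, 6, -2, 1, -17, -8, -10, -15, -20]
extract-max #3 returns 11:
  remove root 11; move last element -20 to root → [-20, 7, 9, 6, -2, 1, -17, -8, -10, -15]
  -20 vs larger child 9 at index 2, swap → [9, 7, -20, 6, -2, 1, -17, -8, -10, -15]
  -20 vs larger child 1 at index 5, swap → [9, 7, 1, 6, -2, -20, -17, -8, -10, -15]
extract-max #4 returns 9:
  remove root 9; move last element -15 to root → [-15, 7, 1, 6, -2, -20, -17, -8, -10]
  -15 vs larger child 7 at index 1, swap → [7, -15, 1, 6, -2, -20, -17, -8, -10]
  -15 vs larger child 6 at index 3, swap → [7, 6, 1, -15, -2, -20, -17, -8, -10]
  -15 vs larger child -8 at index 7, swap → [7, 6, 1, -8, -2, -20, -17, -15, -10]

[7, 6, 1, -8, -2, -20, -17, -15, -10]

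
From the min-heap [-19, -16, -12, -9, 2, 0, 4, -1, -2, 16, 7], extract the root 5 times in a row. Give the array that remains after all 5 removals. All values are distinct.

[-1, 2, 0, 7, 4, 16]

extract-min #1 returns -19:
  remove root -19; move last element 7 to root → [7, -16, -12, -9, 2, 0, 4, -1, -2, 16]
  7 vs smaller child -16 at index 1, swap → [-16, 7, -12, -9, 2, 0, 4, -1, -2, 16]
  7 vs smaller child -9 at index 3, swap → [-16, -9, -12, 7, 2, 0, 4, -1, -2, 16]
  7 vs smaller child -2 at index 8, swap → [-16, -9, -12, -2, 2, 0, 4, -1, 7, 16]
extract-min #2 returns -16:
  remove root -16; move last element 16 to root → [16, -9, -12, -2, 2, 0, 4, -1, 7]
  16 vs smaller child -12 at index 2, swap → [-12, -9, 16, -2, 2, 0, 4, -1, 7]
  16 vs smaller child 0 at index 5, swap → [-12, -9, 0, -2, 2, 16, 4, -1, 7]
extract-min #3 returns -12:
  remove root -12; move last element 7 to root → [7, -9, 0, -2, 2, 16, 4, -1]
  7 vs smaller child -9 at index 1, swap → [-9, 7, 0, -2, 2, 16, 4, -1]
  7 vs smaller child -2 at index 3, swap → [-9, -2, 0, 7, 2, 16, 4, -1]
  7 vs only child -1 at index 7, swap → [-9, -2, 0, -1, 2, 16, 4, 7]
extract-min #4 returns -9:
  remove root -9; move last element 7 to root → [7, -2, 0, -1, 2, 16, 4]
  7 vs smaller child -2 at index 1, swap → [-2, 7, 0, -1, 2, 16, 4]
  7 vs smaller child -1 at index 3, swap → [-2, -1, 0, 7, 2, 16, 4]
extract-min #5 returns -2:
  remove root -2; move last element 4 to root → [4, -1, 0, 7, 2, 16]
  4 vs smaller child -1 at index 1, swap → [-1, 4, 0, 7, 2, 16]
  4 vs smaller child 2 at index 4, swap → [-1, 2, 0, 7, 4, 16]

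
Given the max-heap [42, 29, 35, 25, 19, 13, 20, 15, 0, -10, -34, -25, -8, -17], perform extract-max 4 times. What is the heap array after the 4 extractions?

extract-max #1 returns 42:
  remove root 42; move last element -17 to root → [-17, 29, 35, 25, 19, 13, 20, 15, 0, -10, -34, -25, -8]
  -17 vs larger child 35 at index 2, swap → [35, 29, -17, 25, 19, 13, 20, 15, 0, -10, -34, -25, -8]
  -17 vs larger child 20 at index 6, swap → [35, 29, 20, 25, 19, 13, -17, 15, 0, -10, -34, -25, -8]
extract-max #2 returns 35:
  remove root 35; move last element -8 to root → [-8, 29, 20, 25, 19, 13, -17, 15, 0, -10, -34, -25]
  -8 vs larger child 29 at index 1, swap → [29, -8, 20, 25, 19, 13, -17, 15, 0, -10, -34, -25]
  -8 vs larger child 25 at index 3, swap → [29, 25, 20, -8, 19, 13, -17, 15, 0, -10, -34, -25]
  -8 vs larger child 15 at index 7, swap → [29, 25, 20, 15, 19, 13, -17, -8, 0, -10, -34, -25]
extract-max #3 returns 29:
  remove root 29; move last element -25 to root → [-25, 25, 20, 15, 19, 13, -17, -8, 0, -10, -34]
  -25 vs larger child 25 at index 1, swap → [25, -25, 20, 15, 19, 13, -17, -8, 0, -10, -34]
  -25 vs larger child 19 at index 4, swap → [25, 19, 20, 15, -25, 13, -17, -8, 0, -10, -34]
  -25 vs larger child -10 at index 9, swap → [25, 19, 20, 15, -10, 13, -17, -8, 0, -25, -34]
extract-max #4 returns 25:
  remove root 25; move last element -34 to root → [-34, 19, 20, 15, -10, 13, -17, -8, 0, -25]
  -34 vs larger child 20 at index 2, swap → [20, 19, -34, 15, -10, 13, -17, -8, 0, -25]
  -34 vs larger child 13 at index 5, swap → [20, 19, 13, 15, -10, -34, -17, -8, 0, -25]

[20, 19, 13, 15, -10, -34, -17, -8, 0, -25]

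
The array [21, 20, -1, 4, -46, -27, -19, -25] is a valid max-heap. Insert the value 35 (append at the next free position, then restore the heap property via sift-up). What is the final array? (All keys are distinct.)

append 35 at index 8 → [21, 20, -1, 4, -46, -27, -19, -25, 35]
35 > parent 4 at index 3, swap → [21, 20, -1, 35, -46, -27, -19, -25, 4]
35 > parent 20 at index 1, swap → [21, 35, -1, 20, -46, -27, -19, -25, 4]
35 > parent 21 at index 0, swap → [35, 21, -1, 20, -46, -27, -19, -25, 4]

[35, 21, -1, 20, -46, -27, -19, -25, 4]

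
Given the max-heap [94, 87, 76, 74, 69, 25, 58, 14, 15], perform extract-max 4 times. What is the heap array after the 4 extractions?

[69, 25, 58, 15, 14]

extract-max #1 returns 94:
  remove root 94; move last element 15 to root → [15, 87, 76, 74, 69, 25, 58, 14]
  15 vs larger child 87 at index 1, swap → [87, 15, 76, 74, 69, 25, 58, 14]
  15 vs larger child 74 at index 3, swap → [87, 74, 76, 15, 69, 25, 58, 14]
extract-max #2 returns 87:
  remove root 87; move last element 14 to root → [14, 74, 76, 15, 69, 25, 58]
  14 vs larger child 76 at index 2, swap → [76, 74, 14, 15, 69, 25, 58]
  14 vs larger child 58 at index 6, swap → [76, 74, 58, 15, 69, 25, 14]
extract-max #3 returns 76:
  remove root 76; move last element 14 to root → [14, 74, 58, 15, 69, 25]
  14 vs larger child 74 at index 1, swap → [74, 14, 58, 15, 69, 25]
  14 vs larger child 69 at index 4, swap → [74, 69, 58, 15, 14, 25]
extract-max #4 returns 74:
  remove root 74; move last element 25 to root → [25, 69, 58, 15, 14]
  25 vs larger child 69 at index 1, swap → [69, 25, 58, 15, 14]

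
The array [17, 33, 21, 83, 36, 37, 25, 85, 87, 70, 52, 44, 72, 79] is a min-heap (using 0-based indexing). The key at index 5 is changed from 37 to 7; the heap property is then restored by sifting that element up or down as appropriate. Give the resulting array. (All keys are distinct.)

[7, 33, 17, 83, 36, 21, 25, 85, 87, 70, 52, 44, 72, 79]

set index 5 from 37 to 7 → [17, 33, 21, 83, 36, 7, 25, 85, 87, 70, 52, 44, 72, 79]
7 < parent 21 at index 2, swap → [17, 33, 7, 83, 36, 21, 25, 85, 87, 70, 52, 44, 72, 79]
7 < parent 17 at index 0, swap → [7, 33, 17, 83, 36, 21, 25, 85, 87, 70, 52, 44, 72, 79]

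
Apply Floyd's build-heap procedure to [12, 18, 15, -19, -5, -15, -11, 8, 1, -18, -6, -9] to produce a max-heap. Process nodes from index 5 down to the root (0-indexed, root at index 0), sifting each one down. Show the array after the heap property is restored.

[18, 12, 15, 8, -5, -9, -11, -19, 1, -18, -6, -15]

sift down from index 5:
  -15 vs only child -9 at index 11, swap → [12, 18, 15, -19, -5, -9, -11, 8, 1, -18, -6, -15]
sift down from index 4: already satisfies heap property
sift down from index 3:
  -19 vs larger child 8 at index 7, swap → [12, 18, 15, 8, -5, -9, -11, -19, 1, -18, -6, -15]
sift down from index 2: already satisfies heap property
sift down from index 1: already satisfies heap property
sift down from index 0:
  12 vs larger child 18 at index 1, swap → [18, 12, 15, 8, -5, -9, -11, -19, 1, -18, -6, -15]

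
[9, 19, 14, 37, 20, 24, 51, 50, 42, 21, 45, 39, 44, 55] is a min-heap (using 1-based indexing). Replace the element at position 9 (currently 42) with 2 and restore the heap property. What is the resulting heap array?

set index 9 from 42 to 2 → [9, 19, 14, 37, 20, 24, 51, 50, 2, 21, 45, 39, 44, 55]
2 < parent 37 at index 4, swap → [9, 19, 14, 2, 20, 24, 51, 50, 37, 21, 45, 39, 44, 55]
2 < parent 19 at index 2, swap → [9, 2, 14, 19, 20, 24, 51, 50, 37, 21, 45, 39, 44, 55]
2 < parent 9 at index 1, swap → [2, 9, 14, 19, 20, 24, 51, 50, 37, 21, 45, 39, 44, 55]

[2, 9, 14, 19, 20, 24, 51, 50, 37, 21, 45, 39, 44, 55]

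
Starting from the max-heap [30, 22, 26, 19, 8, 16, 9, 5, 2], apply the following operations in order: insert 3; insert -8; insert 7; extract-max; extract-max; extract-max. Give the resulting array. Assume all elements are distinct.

[19, 8, 16, 5, 3, 7, 9, -8, 2]

insert 3:
  append 3 at index 9 → [30, 22, 26, 19, 8, 16, 9, 5, 2, 3] (no swap needed)
insert -8:
  append -8 at index 10 → [30, 22, 26, 19, 8, 16, 9, 5, 2, 3, -8] (no swap needed)
insert 7:
  append 7 at index 11 → [30, 22, 26, 19, 8, 16, 9, 5, 2, 3, -8, 7] (no swap needed)
extract-max → returns 30:
  remove root 30; move last element 7 to root → [7, 22, 26, 19, 8, 16, 9, 5, 2, 3, -8]
  7 vs larger child 26 at index 2, swap → [26, 22, 7, 19, 8, 16, 9, 5, 2, 3, -8]
  7 vs larger child 16 at index 5, swap → [26, 22, 16, 19, 8, 7, 9, 5, 2, 3, -8]
extract-max → returns 26:
  remove root 26; move last element -8 to root → [-8, 22, 16, 19, 8, 7, 9, 5, 2, 3]
  -8 vs larger child 22 at index 1, swap → [22, -8, 16, 19, 8, 7, 9, 5, 2, 3]
  -8 vs larger child 19 at index 3, swap → [22, 19, 16, -8, 8, 7, 9, 5, 2, 3]
  -8 vs larger child 5 at index 7, swap → [22, 19, 16, 5, 8, 7, 9, -8, 2, 3]
extract-max → returns 22:
  remove root 22; move last element 3 to root → [3, 19, 16, 5, 8, 7, 9, -8, 2]
  3 vs larger child 19 at index 1, swap → [19, 3, 16, 5, 8, 7, 9, -8, 2]
  3 vs larger child 8 at index 4, swap → [19, 8, 16, 5, 3, 7, 9, -8, 2]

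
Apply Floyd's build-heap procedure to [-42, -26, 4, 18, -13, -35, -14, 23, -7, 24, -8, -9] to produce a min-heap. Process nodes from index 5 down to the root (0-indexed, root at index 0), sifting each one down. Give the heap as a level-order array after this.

sift down from index 5: already satisfies heap property
sift down from index 4: already satisfies heap property
sift down from index 3:
  18 vs smaller child -7 at index 8, swap → [-42, -26, 4, -7, -13, -35, -14, 23, 18, 24, -8, -9]
sift down from index 2:
  4 vs smaller child -35 at index 5, swap → [-42, -26, -35, -7, -13, 4, -14, 23, 18, 24, -8, -9]
  4 vs only child -9 at index 11, swap → [-42, -26, -35, -7, -13, -9, -14, 23, 18, 24, -8, 4]
sift down from index 1: already satisfies heap property
sift down from index 0: already satisfies heap property

[-42, -26, -35, -7, -13, -9, -14, 23, 18, 24, -8, 4]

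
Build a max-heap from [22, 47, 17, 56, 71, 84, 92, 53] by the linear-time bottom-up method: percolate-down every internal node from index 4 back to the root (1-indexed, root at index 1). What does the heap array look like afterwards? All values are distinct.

sift down from index 4: already satisfies heap property
sift down from index 3:
  17 vs larger child 92 at index 7, swap → [22, 47, 92, 56, 71, 84, 17, 53]
sift down from index 2:
  47 vs larger child 71 at index 5, swap → [22, 71, 92, 56, 47, 84, 17, 53]
sift down from index 1:
  22 vs larger child 92 at index 3, swap → [92, 71, 22, 56, 47, 84, 17, 53]
  22 vs larger child 84 at index 6, swap → [92, 71, 84, 56, 47, 22, 17, 53]

[92, 71, 84, 56, 47, 22, 17, 53]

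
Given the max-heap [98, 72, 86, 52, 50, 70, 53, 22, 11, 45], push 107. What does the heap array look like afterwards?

[107, 98, 86, 52, 72, 70, 53, 22, 11, 45, 50]

append 107 at index 10 → [98, 72, 86, 52, 50, 70, 53, 22, 11, 45, 107]
107 > parent 50 at index 4, swap → [98, 72, 86, 52, 107, 70, 53, 22, 11, 45, 50]
107 > parent 72 at index 1, swap → [98, 107, 86, 52, 72, 70, 53, 22, 11, 45, 50]
107 > parent 98 at index 0, swap → [107, 98, 86, 52, 72, 70, 53, 22, 11, 45, 50]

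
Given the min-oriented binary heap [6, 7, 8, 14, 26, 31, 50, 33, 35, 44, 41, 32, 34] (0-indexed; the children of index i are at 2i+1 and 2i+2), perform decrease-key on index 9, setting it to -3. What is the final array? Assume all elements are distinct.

[-3, 6, 8, 14, 7, 31, 50, 33, 35, 26, 41, 32, 34]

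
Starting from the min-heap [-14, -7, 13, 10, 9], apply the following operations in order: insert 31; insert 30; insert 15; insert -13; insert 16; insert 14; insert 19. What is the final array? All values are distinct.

[-14, -13, 13, -7, 9, 19, 30, 15, 10, 16, 14, 31]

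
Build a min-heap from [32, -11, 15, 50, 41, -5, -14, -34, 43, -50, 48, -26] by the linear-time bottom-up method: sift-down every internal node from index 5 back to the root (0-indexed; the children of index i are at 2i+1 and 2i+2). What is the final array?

sift down from index 5:
  -5 vs only child -26 at index 11, swap → [32, -11, 15, 50, 41, -26, -14, -34, 43, -50, 48, -5]
sift down from index 4:
  41 vs smaller child -50 at index 9, swap → [32, -11, 15, 50, -50, -26, -14, -34, 43, 41, 48, -5]
sift down from index 3:
  50 vs smaller child -34 at index 7, swap → [32, -11, 15, -34, -50, -26, -14, 50, 43, 41, 48, -5]
sift down from index 2:
  15 vs smaller child -26 at index 5, swap → [32, -11, -26, -34, -50, 15, -14, 50, 43, 41, 48, -5]
  15 vs only child -5 at index 11, swap → [32, -11, -26, -34, -50, -5, -14, 50, 43, 41, 48, 15]
sift down from index 1:
  -11 vs smaller child -50 at index 4, swap → [32, -50, -26, -34, -11, -5, -14, 50, 43, 41, 48, 15]
sift down from index 0:
  32 vs smaller child -50 at index 1, swap → [-50, 32, -26, -34, -11, -5, -14, 50, 43, 41, 48, 15]
  32 vs smaller child -34 at index 3, swap → [-50, -34, -26, 32, -11, -5, -14, 50, 43, 41, 48, 15]

[-50, -34, -26, 32, -11, -5, -14, 50, 43, 41, 48, 15]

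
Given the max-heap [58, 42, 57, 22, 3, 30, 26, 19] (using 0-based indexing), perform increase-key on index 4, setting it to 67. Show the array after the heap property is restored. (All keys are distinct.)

[67, 58, 57, 22, 42, 30, 26, 19]

set index 4 from 3 to 67 → [58, 42, 57, 22, 67, 30, 26, 19]
67 > parent 42 at index 1, swap → [58, 67, 57, 22, 42, 30, 26, 19]
67 > parent 58 at index 0, swap → [67, 58, 57, 22, 42, 30, 26, 19]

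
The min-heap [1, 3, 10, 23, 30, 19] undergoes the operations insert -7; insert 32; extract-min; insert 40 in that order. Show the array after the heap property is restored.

[1, 3, 10, 23, 30, 19, 32, 40]

insert -7:
  append -7 at index 6 → [1, 3, 10, 23, 30, 19, -7]
  -7 < parent 10 at index 2, swap → [1, 3, -7, 23, 30, 19, 10]
  -7 < parent 1 at index 0, swap → [-7, 3, 1, 23, 30, 19, 10]
insert 32:
  append 32 at index 7 → [-7, 3, 1, 23, 30, 19, 10, 32] (no swap needed)
extract-min → returns -7:
  remove root -7; move last element 32 to root → [32, 3, 1, 23, 30, 19, 10]
  32 vs smaller child 1 at index 2, swap → [1, 3, 32, 23, 30, 19, 10]
  32 vs smaller child 10 at index 6, swap → [1, 3, 10, 23, 30, 19, 32]
insert 40:
  append 40 at index 7 → [1, 3, 10, 23, 30, 19, 32, 40] (no swap needed)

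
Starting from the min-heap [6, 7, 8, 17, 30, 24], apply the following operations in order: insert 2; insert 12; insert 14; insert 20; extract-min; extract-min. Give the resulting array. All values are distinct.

insert 2:
  append 2 at index 6 → [6, 7, 8, 17, 30, 24, 2]
  2 < parent 8 at index 2, swap → [6, 7, 2, 17, 30, 24, 8]
  2 < parent 6 at index 0, swap → [2, 7, 6, 17, 30, 24, 8]
insert 12:
  append 12 at index 7 → [2, 7, 6, 17, 30, 24, 8, 12]
  12 < parent 17 at index 3, swap → [2, 7, 6, 12, 30, 24, 8, 17]
insert 14:
  append 14 at index 8 → [2, 7, 6, 12, 30, 24, 8, 17, 14] (no swap needed)
insert 20:
  append 20 at index 9 → [2, 7, 6, 12, 30, 24, 8, 17, 14, 20]
  20 < parent 30 at index 4, swap → [2, 7, 6, 12, 20, 24, 8, 17, 14, 30]
extract-min → returns 2:
  remove root 2; move last element 30 to root → [30, 7, 6, 12, 20, 24, 8, 17, 14]
  30 vs smaller child 6 at index 2, swap → [6, 7, 30, 12, 20, 24, 8, 17, 14]
  30 vs smaller child 8 at index 6, swap → [6, 7, 8, 12, 20, 24, 30, 17, 14]
extract-min → returns 6:
  remove root 6; move last element 14 to root → [14, 7, 8, 12, 20, 24, 30, 17]
  14 vs smaller child 7 at index 1, swap → [7, 14, 8, 12, 20, 24, 30, 17]
  14 vs smaller child 12 at index 3, swap → [7, 12, 8, 14, 20, 24, 30, 17]

[7, 12, 8, 14, 20, 24, 30, 17]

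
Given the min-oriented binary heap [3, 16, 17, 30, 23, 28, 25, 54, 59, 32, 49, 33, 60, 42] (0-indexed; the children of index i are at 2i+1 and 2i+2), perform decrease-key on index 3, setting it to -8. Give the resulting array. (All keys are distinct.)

[-8, 3, 17, 16, 23, 28, 25, 54, 59, 32, 49, 33, 60, 42]

set index 3 from 30 to -8 → [3, 16, 17, -8, 23, 28, 25, 54, 59, 32, 49, 33, 60, 42]
-8 < parent 16 at index 1, swap → [3, -8, 17, 16, 23, 28, 25, 54, 59, 32, 49, 33, 60, 42]
-8 < parent 3 at index 0, swap → [-8, 3, 17, 16, 23, 28, 25, 54, 59, 32, 49, 33, 60, 42]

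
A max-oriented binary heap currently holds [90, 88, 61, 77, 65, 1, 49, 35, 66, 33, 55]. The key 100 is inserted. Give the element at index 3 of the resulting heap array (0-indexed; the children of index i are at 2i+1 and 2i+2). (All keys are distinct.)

77

append 100 at index 11 → [90, 88, 61, 77, 65, 1, 49, 35, 66, 33, 55, 100]
100 > parent 1 at index 5, swap → [90, 88, 61, 77, 65, 100, 49, 35, 66, 33, 55, 1]
100 > parent 61 at index 2, swap → [90, 88, 100, 77, 65, 61, 49, 35, 66, 33, 55, 1]
100 > parent 90 at index 0, swap → [100, 88, 90, 77, 65, 61, 49, 35, 66, 33, 55, 1]
resulting array: [100, 88, 90, 77, 65, 61, 49, 35, 66, 33, 55, 1]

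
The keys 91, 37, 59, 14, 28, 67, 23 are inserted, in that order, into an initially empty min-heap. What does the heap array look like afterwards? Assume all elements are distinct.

[14, 28, 23, 91, 37, 67, 59]

Insert 91:
  append 91 at index 0 → [91] (no swap needed)
Insert 37:
  append 37 at index 1 → [91, 37]
  37 < parent 91 at index 0, swap → [37, 91]
Insert 59:
  append 59 at index 2 → [37, 91, 59] (no swap needed)
Insert 14:
  append 14 at index 3 → [37, 91, 59, 14]
  14 < parent 91 at index 1, swap → [37, 14, 59, 91]
  14 < parent 37 at index 0, swap → [14, 37, 59, 91]
Insert 28:
  append 28 at index 4 → [14, 37, 59, 91, 28]
  28 < parent 37 at index 1, swap → [14, 28, 59, 91, 37]
Insert 67:
  append 67 at index 5 → [14, 28, 59, 91, 37, 67] (no swap needed)
Insert 23:
  append 23 at index 6 → [14, 28, 59, 91, 37, 67, 23]
  23 < parent 59 at index 2, swap → [14, 28, 23, 91, 37, 67, 59]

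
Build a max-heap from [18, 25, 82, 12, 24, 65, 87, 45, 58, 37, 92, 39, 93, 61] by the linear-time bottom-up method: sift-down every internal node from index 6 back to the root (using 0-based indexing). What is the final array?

sift down from index 6: already satisfies heap property
sift down from index 5:
  65 vs larger child 93 at index 12, swap → [18, 25, 82, 12, 24, 93, 87, 45, 58, 37, 92, 39, 65, 61]
sift down from index 4:
  24 vs larger child 92 at index 10, swap → [18, 25, 82, 12, 92, 93, 87, 45, 58, 37, 24, 39, 65, 61]
sift down from index 3:
  12 vs larger child 58 at index 8, swap → [18, 25, 82, 58, 92, 93, 87, 45, 12, 37, 24, 39, 65, 61]
sift down from index 2:
  82 vs larger child 93 at index 5, swap → [18, 25, 93, 58, 92, 82, 87, 45, 12, 37, 24, 39, 65, 61]
sift down from index 1:
  25 vs larger child 92 at index 4, swap → [18, 92, 93, 58, 25, 82, 87, 45, 12, 37, 24, 39, 65, 61]
  25 vs larger child 37 at index 9, swap → [18, 92, 93, 58, 37, 82, 87, 45, 12, 25, 24, 39, 65, 61]
sift down from index 0:
  18 vs larger child 93 at index 2, swap → [93, 92, 18, 58, 37, 82, 87, 45, 12, 25, 24, 39, 65, 61]
  18 vs larger child 87 at index 6, swap → [93, 92, 87, 58, 37, 82, 18, 45, 12, 25, 24, 39, 65, 61]
  18 vs only child 61 at index 13, swap → [93, 92, 87, 58, 37, 82, 61, 45, 12, 25, 24, 39, 65, 18]

[93, 92, 87, 58, 37, 82, 61, 45, 12, 25, 24, 39, 65, 18]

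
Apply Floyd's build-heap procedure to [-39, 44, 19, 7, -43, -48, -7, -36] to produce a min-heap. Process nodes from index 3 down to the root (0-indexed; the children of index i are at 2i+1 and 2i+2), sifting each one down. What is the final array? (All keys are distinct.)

sift down from index 3:
  7 vs only child -36 at index 7, swap → [-39, 44, 19, -36, -43, -48, -7, 7]
sift down from index 2:
  19 vs smaller child -48 at index 5, swap → [-39, 44, -48, -36, -43, 19, -7, 7]
sift down from index 1:
  44 vs smaller child -43 at index 4, swap → [-39, -43, -48, -36, 44, 19, -7, 7]
sift down from index 0:
  -39 vs smaller child -48 at index 2, swap → [-48, -43, -39, -36, 44, 19, -7, 7]

[-48, -43, -39, -36, 44, 19, -7, 7]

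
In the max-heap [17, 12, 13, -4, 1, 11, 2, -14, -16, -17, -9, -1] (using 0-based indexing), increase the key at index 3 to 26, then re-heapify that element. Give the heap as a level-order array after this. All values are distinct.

[26, 17, 13, 12, 1, 11, 2, -14, -16, -17, -9, -1]

set index 3 from -4 to 26 → [17, 12, 13, 26, 1, 11, 2, -14, -16, -17, -9, -1]
26 > parent 12 at index 1, swap → [17, 26, 13, 12, 1, 11, 2, -14, -16, -17, -9, -1]
26 > parent 17 at index 0, swap → [26, 17, 13, 12, 1, 11, 2, -14, -16, -17, -9, -1]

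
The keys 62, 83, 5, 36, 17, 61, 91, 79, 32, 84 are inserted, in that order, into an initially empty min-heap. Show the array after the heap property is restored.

[5, 17, 61, 32, 36, 62, 91, 83, 79, 84]

Insert 62:
  append 62 at index 0 → [62] (no swap needed)
Insert 83:
  append 83 at index 1 → [62, 83] (no swap needed)
Insert 5:
  append 5 at index 2 → [62, 83, 5]
  5 < parent 62 at index 0, swap → [5, 83, 62]
Insert 36:
  append 36 at index 3 → [5, 83, 62, 36]
  36 < parent 83 at index 1, swap → [5, 36, 62, 83]
Insert 17:
  append 17 at index 4 → [5, 36, 62, 83, 17]
  17 < parent 36 at index 1, swap → [5, 17, 62, 83, 36]
Insert 61:
  append 61 at index 5 → [5, 17, 62, 83, 36, 61]
  61 < parent 62 at index 2, swap → [5, 17, 61, 83, 36, 62]
Insert 91:
  append 91 at index 6 → [5, 17, 61, 83, 36, 62, 91] (no swap needed)
Insert 79:
  append 79 at index 7 → [5, 17, 61, 83, 36, 62, 91, 79]
  79 < parent 83 at index 3, swap → [5, 17, 61, 79, 36, 62, 91, 83]
Insert 32:
  append 32 at index 8 → [5, 17, 61, 79, 36, 62, 91, 83, 32]
  32 < parent 79 at index 3, swap → [5, 17, 61, 32, 36, 62, 91, 83, 79]
Insert 84:
  append 84 at index 9 → [5, 17, 61, 32, 36, 62, 91, 83, 79, 84] (no swap needed)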